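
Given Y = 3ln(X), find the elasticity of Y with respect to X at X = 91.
Elasticity = 1/ln(91) ≈ 0.2217

Elasticity = (dY/dX) · (X/Y)

dY/dX = 3/X
At X = 91: dY/dX = 3/91, Y = 3·ln(91)

Elasticity = (3/91) · (91 / (3·ln(91))) = 1/ln(91) ≈ 0.2217

Interpretation: for a small percentage change in X, the percentage change in Y is approximately 0.22 times as large.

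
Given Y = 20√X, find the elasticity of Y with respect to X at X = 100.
Elasticity = 1/2

Elasticity = (dY/dX) · (X/Y)

dY/dX = 10/√X
At X = 100: dY/dX = 1, Y = 200

Elasticity = 1 · (100 / 200) = 1/2

Interpretation: for a small percentage change in X, the percentage change in Y is approximately 0.50 times as large.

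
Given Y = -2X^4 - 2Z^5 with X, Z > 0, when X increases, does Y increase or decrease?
Y decreases

Taking the partial derivative:
∂Y/∂X = -8X^3

∂Y/∂X = -8X^3 < 0 (assuming positive values)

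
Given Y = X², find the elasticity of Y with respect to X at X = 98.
Elasticity = 2

Elasticity = (dY/dX) · (X/Y)

dY/dX = 2·X
At X = 98: dY/dX = 196, Y = 9604

Elasticity = 196 · (98 / 9604) = 2

Interpretation: for a small percentage change in X, the percentage change in Y is approximately 2.00 times as large.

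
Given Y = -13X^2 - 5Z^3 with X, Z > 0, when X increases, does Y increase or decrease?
Y decreases

Taking the partial derivative:
∂Y/∂X = -26X

∂Y/∂X = -26X < 0 (assuming positive values)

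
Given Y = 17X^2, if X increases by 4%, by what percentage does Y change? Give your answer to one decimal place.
8.2%

For Y = 17X^2:
If X → X(1 + 0.04)
Then Y → Y · (1 + 0.04)^2
     = Y · 1.0816

Percentage change = ((1 + 0.04)^2 − 1) × 100% ≈ 8.2%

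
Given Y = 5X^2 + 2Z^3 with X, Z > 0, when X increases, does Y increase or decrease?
Y increases

Taking the partial derivative:
∂Y/∂X = 10X

∂Y/∂X = 10X > 0 (assuming positive values)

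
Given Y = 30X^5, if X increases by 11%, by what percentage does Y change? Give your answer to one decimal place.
68.5%

For Y = 30X^5:
If X → X(1 + 0.11)
Then Y → Y · (1 + 0.11)^5
     ≈ Y · 1.6851

Percentage change = ((1 + 0.11)^5 − 1) × 100% ≈ 68.5%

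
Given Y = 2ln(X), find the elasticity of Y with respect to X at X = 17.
Elasticity = 1/ln(17) ≈ 0.3530

Elasticity = (dY/dX) · (X/Y)

dY/dX = 2/X
At X = 17: dY/dX = 2/17, Y = 2·ln(17)

Elasticity = (2/17) · (17 / (2·ln(17))) = 1/ln(17) ≈ 0.3530

Interpretation: for a small percentage change in X, the percentage change in Y is approximately 0.35 times as large.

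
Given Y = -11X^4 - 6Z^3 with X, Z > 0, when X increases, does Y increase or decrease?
Y decreases

Taking the partial derivative:
∂Y/∂X = -44X^3

∂Y/∂X = -44X^3 < 0 (assuming positive values)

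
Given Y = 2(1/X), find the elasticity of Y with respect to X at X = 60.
Elasticity = -1

Elasticity = (dY/dX) · (X/Y)

dY/dX = -2/X²
At X = 60: dY/dX = -1/1800, Y = 1/30

Elasticity = (-1/1800) · (60 / (1/30)) = -1

Interpretation: for a small percentage change in X, the percentage change in Y is approximately -1.00 times as large.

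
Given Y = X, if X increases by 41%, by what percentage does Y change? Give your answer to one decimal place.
41.0%

For Y = X:
If X → X(1 + 0.41)
Then Y → Y · (1 + 0.41)^1
     = Y · 1.4100

Percentage change = ((1 + 0.41)^1 − 1) × 100% = 41.0%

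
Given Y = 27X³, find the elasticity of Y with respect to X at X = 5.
Elasticity = 3

Elasticity = (dY/dX) · (X/Y)

dY/dX = 81·X²
At X = 5: dY/dX = 2025, Y = 3375

Elasticity = 2025 · (5 / 3375) = 3

Interpretation: for a small percentage change in X, the percentage change in Y is approximately 3.00 times as large.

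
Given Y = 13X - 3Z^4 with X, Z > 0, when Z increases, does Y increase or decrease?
Y decreases

Taking the partial derivative:
∂Y/∂Z = -12Z^3

∂Y/∂Z = -12Z^3 < 0 (assuming positive values)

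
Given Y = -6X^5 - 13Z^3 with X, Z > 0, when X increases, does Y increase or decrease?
Y decreases

Taking the partial derivative:
∂Y/∂X = -30X^4

∂Y/∂X = -30X^4 < 0 (assuming positive values)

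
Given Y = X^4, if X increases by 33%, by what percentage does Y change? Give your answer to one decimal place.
212.9%

For Y = X^4:
If X → X(1 + 0.33)
Then Y → Y · (1 + 0.33)^4
     ≈ Y · 3.1290

Percentage change = ((1 + 0.33)^4 − 1) × 100% ≈ 212.9%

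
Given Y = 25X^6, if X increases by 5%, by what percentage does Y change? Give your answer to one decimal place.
34.0%

For Y = 25X^6:
If X → X(1 + 0.05)
Then Y → Y · (1 + 0.05)^6
     ≈ Y · 1.3401

Percentage change = ((1 + 0.05)^6 − 1) × 100% ≈ 34.0%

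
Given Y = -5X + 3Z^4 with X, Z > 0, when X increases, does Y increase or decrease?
Y decreases

Taking the partial derivative:
∂Y/∂X = -5

∂Y/∂X = -5 < 0 (assuming positive values)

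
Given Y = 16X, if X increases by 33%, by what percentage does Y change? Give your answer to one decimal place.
33.0%

For Y = 16X:
If X → X(1 + 0.33)
Then Y → Y · (1 + 0.33)^1
     = Y · 1.3300

Percentage change = ((1 + 0.33)^1 − 1) × 100% = 33.0%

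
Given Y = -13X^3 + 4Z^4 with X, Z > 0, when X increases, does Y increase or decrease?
Y decreases

Taking the partial derivative:
∂Y/∂X = -39X^2

∂Y/∂X = -39X^2 < 0 (assuming positive values)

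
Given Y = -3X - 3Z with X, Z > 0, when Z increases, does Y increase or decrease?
Y decreases

Taking the partial derivative:
∂Y/∂Z = -3

∂Y/∂Z = -3 < 0 (assuming positive values)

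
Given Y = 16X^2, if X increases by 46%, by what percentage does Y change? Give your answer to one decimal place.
113.2%

For Y = 16X^2:
If X → X(1 + 0.46)
Then Y → Y · (1 + 0.46)^2
     = Y · 2.1316

Percentage change = ((1 + 0.46)^2 − 1) × 100% ≈ 113.2%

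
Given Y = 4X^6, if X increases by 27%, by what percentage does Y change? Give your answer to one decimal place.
319.6%

For Y = 4X^6:
If X → X(1 + 0.27)
Then Y → Y · (1 + 0.27)^6
     ≈ Y · 4.1959

Percentage change = ((1 + 0.27)^6 − 1) × 100% ≈ 319.6%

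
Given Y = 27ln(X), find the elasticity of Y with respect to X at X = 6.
Elasticity = 1/ln(6) ≈ 0.5581

Elasticity = (dY/dX) · (X/Y)

dY/dX = 27/X
At X = 6: dY/dX = 9/2, Y = 27·ln(6)

Elasticity = (9/2) · (6 / (27·ln(6))) = 1/ln(6) ≈ 0.5581

Interpretation: for a small percentage change in X, the percentage change in Y is approximately 0.56 times as large.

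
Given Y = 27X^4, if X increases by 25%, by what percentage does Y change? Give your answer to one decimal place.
144.1%

For Y = 27X^4:
If X → X(1 + 0.25)
Then Y → Y · (1 + 0.25)^4
     ≈ Y · 2.4414

Percentage change = ((1 + 0.25)^4 − 1) × 100% ≈ 144.1%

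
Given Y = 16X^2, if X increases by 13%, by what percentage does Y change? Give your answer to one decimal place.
27.7%

For Y = 16X^2:
If X → X(1 + 0.13)
Then Y → Y · (1 + 0.13)^2
     = Y · 1.2769

Percentage change = ((1 + 0.13)^2 − 1) × 100% ≈ 27.7%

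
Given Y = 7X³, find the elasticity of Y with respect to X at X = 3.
Elasticity = 3

Elasticity = (dY/dX) · (X/Y)

dY/dX = 21·X²
At X = 3: dY/dX = 189, Y = 189

Elasticity = 189 · (3 / 189) = 3

Interpretation: for a small percentage change in X, the percentage change in Y is approximately 3.00 times as large.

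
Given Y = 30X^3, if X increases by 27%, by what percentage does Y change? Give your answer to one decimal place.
104.8%

For Y = 30X^3:
If X → X(1 + 0.27)
Then Y → Y · (1 + 0.27)^3
     ≈ Y · 2.0484

Percentage change = ((1 + 0.27)^3 − 1) × 100% ≈ 104.8%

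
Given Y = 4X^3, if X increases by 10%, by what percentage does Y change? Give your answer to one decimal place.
33.1%

For Y = 4X^3:
If X → X(1 + 0.1)
Then Y → Y · (1 + 0.1)^3
     = Y · 1.3310

Percentage change = ((1 + 0.1)^3 − 1) × 100% = 33.1%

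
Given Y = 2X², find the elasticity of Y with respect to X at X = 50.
Elasticity = 2

Elasticity = (dY/dX) · (X/Y)

dY/dX = 4·X
At X = 50: dY/dX = 200, Y = 5000

Elasticity = 200 · (50 / 5000) = 2

Interpretation: for a small percentage change in X, the percentage change in Y is approximately 2.00 times as large.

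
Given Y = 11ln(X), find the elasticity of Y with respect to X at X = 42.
Elasticity = 1/ln(42) ≈ 0.2675

Elasticity = (dY/dX) · (X/Y)

dY/dX = 11/X
At X = 42: dY/dX = 11/42, Y = 11·ln(42)

Elasticity = (11/42) · (42 / (11·ln(42))) = 1/ln(42) ≈ 0.2675

Interpretation: for a small percentage change in X, the percentage change in Y is approximately 0.27 times as large.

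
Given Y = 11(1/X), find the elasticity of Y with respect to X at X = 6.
Elasticity = -1

Elasticity = (dY/dX) · (X/Y)

dY/dX = -11/X²
At X = 6: dY/dX = -11/36, Y = 11/6

Elasticity = (-11/36) · (6 / (11/6)) = -1

Interpretation: for a small percentage change in X, the percentage change in Y is approximately -1.00 times as large.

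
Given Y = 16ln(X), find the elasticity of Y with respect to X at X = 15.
Elasticity = 1/ln(15) ≈ 0.3693

Elasticity = (dY/dX) · (X/Y)

dY/dX = 16/X
At X = 15: dY/dX = 16/15, Y = 16·ln(15)

Elasticity = (16/15) · (15 / (16·ln(15))) = 1/ln(15) ≈ 0.3693

Interpretation: for a small percentage change in X, the percentage change in Y is approximately 0.37 times as large.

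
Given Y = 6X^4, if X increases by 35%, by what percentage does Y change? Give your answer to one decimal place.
232.2%

For Y = 6X^4:
If X → X(1 + 0.35)
Then Y → Y · (1 + 0.35)^4
     ≈ Y · 3.3215

Percentage change = ((1 + 0.35)^4 − 1) × 100% ≈ 232.2%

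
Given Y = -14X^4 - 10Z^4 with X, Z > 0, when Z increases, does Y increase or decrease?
Y decreases

Taking the partial derivative:
∂Y/∂Z = -40Z^3

∂Y/∂Z = -40Z^3 < 0 (assuming positive values)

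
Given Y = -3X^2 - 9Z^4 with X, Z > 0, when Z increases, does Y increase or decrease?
Y decreases

Taking the partial derivative:
∂Y/∂Z = -36Z^3

∂Y/∂Z = -36Z^3 < 0 (assuming positive values)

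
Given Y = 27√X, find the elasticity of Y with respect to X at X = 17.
Elasticity = 1/2

Elasticity = (dY/dX) · (X/Y)

dY/dX = 27/(2·√X)
At X = 17: dY/dX = 27·√17/34, Y = 27·√17

Elasticity = (27·√17/34) · (17 / (27·√17)) = 1/2

Interpretation: for a small percentage change in X, the percentage change in Y is approximately 0.50 times as large.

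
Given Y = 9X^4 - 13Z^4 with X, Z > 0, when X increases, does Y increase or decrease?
Y increases

Taking the partial derivative:
∂Y/∂X = 36X^3

∂Y/∂X = 36X^3 > 0 (assuming positive values)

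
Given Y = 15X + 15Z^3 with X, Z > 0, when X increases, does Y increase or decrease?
Y increases

Taking the partial derivative:
∂Y/∂X = 15

∂Y/∂X = 15 > 0 (assuming positive values)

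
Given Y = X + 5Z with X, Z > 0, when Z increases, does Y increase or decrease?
Y increases

Taking the partial derivative:
∂Y/∂Z = 5

∂Y/∂Z = 5 > 0 (assuming positive values)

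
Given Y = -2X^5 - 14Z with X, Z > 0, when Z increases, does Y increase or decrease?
Y decreases

Taking the partial derivative:
∂Y/∂Z = -14

∂Y/∂Z = -14 < 0 (assuming positive values)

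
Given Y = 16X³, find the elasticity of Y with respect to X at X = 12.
Elasticity = 3

Elasticity = (dY/dX) · (X/Y)

dY/dX = 48·X²
At X = 12: dY/dX = 6912, Y = 27648

Elasticity = 6912 · (12 / 27648) = 3

Interpretation: for a small percentage change in X, the percentage change in Y is approximately 3.00 times as large.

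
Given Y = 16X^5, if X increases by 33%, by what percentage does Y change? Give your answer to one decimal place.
316.2%

For Y = 16X^5:
If X → X(1 + 0.33)
Then Y → Y · (1 + 0.33)^5
     ≈ Y · 4.1616

Percentage change = ((1 + 0.33)^5 − 1) × 100% ≈ 316.2%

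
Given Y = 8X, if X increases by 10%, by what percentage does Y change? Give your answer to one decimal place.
10.0%

For Y = 8X:
If X → X(1 + 0.1)
Then Y → Y · (1 + 0.1)^1
     = Y · 1.1000

Percentage change = ((1 + 0.1)^1 − 1) × 100% = 10.0%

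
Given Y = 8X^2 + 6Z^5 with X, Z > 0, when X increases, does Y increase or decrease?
Y increases

Taking the partial derivative:
∂Y/∂X = 16X

∂Y/∂X = 16X > 0 (assuming positive values)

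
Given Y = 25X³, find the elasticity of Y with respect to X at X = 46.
Elasticity = 3

Elasticity = (dY/dX) · (X/Y)

dY/dX = 75·X²
At X = 46: dY/dX = 158700, Y = 2433400

Elasticity = 158700 · (46 / 2433400) = 3

Interpretation: for a small percentage change in X, the percentage change in Y is approximately 3.00 times as large.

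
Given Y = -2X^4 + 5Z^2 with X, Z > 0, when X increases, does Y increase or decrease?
Y decreases

Taking the partial derivative:
∂Y/∂X = -8X^3

∂Y/∂X = -8X^3 < 0 (assuming positive values)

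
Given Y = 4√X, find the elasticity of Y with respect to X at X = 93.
Elasticity = 1/2

Elasticity = (dY/dX) · (X/Y)

dY/dX = 2/√X
At X = 93: dY/dX = 2·√93/93, Y = 4·√93

Elasticity = (2·√93/93) · (93 / (4·√93)) = 1/2

Interpretation: for a small percentage change in X, the percentage change in Y is approximately 0.50 times as large.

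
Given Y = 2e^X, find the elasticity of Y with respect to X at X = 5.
Elasticity = 5

Elasticity = (dY/dX) · (X/Y)

dY/dX = 2·e^X
At X = 5: dY/dX = 2·e^5, Y = 2·e^5

Elasticity = (2·e^5) · (5 / (2·e^5)) = 5

Interpretation: for a small percentage change in X, the percentage change in Y is approximately 5.00 times as large.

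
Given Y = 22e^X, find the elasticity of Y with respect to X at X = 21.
Elasticity = 21

Elasticity = (dY/dX) · (X/Y)

dY/dX = 22·e^X
At X = 21: dY/dX = 22·e^21, Y = 22·e^21

Elasticity = (22·e^21) · (21 / (22·e^21)) = 21

Interpretation: for a small percentage change in X, the percentage change in Y is approximately 21.00 times as large.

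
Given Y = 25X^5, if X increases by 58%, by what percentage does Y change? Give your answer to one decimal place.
884.7%

For Y = 25X^5:
If X → X(1 + 0.58)
Then Y → Y · (1 + 0.58)^5
     ≈ Y · 9.8466

Percentage change = ((1 + 0.58)^5 − 1) × 100% ≈ 884.7%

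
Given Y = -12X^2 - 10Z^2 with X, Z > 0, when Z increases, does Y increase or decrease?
Y decreases

Taking the partial derivative:
∂Y/∂Z = -20Z

∂Y/∂Z = -20Z < 0 (assuming positive values)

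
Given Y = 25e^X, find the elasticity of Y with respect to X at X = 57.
Elasticity = 57

Elasticity = (dY/dX) · (X/Y)

dY/dX = 25·e^X
At X = 57: dY/dX = 25·e^57, Y = 25·e^57

Elasticity = (25·e^57) · (57 / (25·e^57)) = 57

Interpretation: for a small percentage change in X, the percentage change in Y is approximately 57.00 times as large.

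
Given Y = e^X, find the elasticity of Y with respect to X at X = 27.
Elasticity = 27

Elasticity = (dY/dX) · (X/Y)

dY/dX = e^X
At X = 27: dY/dX = e^27, Y = e^27

Elasticity = (e^27) · (27 / (e^27)) = 27

Interpretation: for a small percentage change in X, the percentage change in Y is approximately 27.00 times as large.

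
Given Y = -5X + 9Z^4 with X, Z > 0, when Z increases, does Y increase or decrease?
Y increases

Taking the partial derivative:
∂Y/∂Z = 36Z^3

∂Y/∂Z = 36Z^3 > 0 (assuming positive values)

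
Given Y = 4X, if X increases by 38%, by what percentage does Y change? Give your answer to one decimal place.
38.0%

For Y = 4X:
If X → X(1 + 0.38)
Then Y → Y · (1 + 0.38)^1
     = Y · 1.3800

Percentage change = ((1 + 0.38)^1 − 1) × 100% = 38.0%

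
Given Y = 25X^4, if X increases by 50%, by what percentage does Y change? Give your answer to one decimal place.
406.3%

For Y = 25X^4:
If X → X(1 + 0.5)
Then Y → Y · (1 + 0.5)^4
     = Y · 5.0625

Percentage change = ((1 + 0.5)^4 − 1) × 100% ≈ 406.3%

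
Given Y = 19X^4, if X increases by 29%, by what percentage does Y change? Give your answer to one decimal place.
176.9%

For Y = 19X^4:
If X → X(1 + 0.29)
Then Y → Y · (1 + 0.29)^4
     ≈ Y · 2.7692

Percentage change = ((1 + 0.29)^4 − 1) × 100% ≈ 176.9%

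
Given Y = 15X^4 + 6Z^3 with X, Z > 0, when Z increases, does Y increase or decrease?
Y increases

Taking the partial derivative:
∂Y/∂Z = 18Z^2

∂Y/∂Z = 18Z^2 > 0 (assuming positive values)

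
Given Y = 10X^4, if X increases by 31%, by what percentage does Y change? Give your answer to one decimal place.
194.5%

For Y = 10X^4:
If X → X(1 + 0.31)
Then Y → Y · (1 + 0.31)^4
     ≈ Y · 2.9450

Percentage change = ((1 + 0.31)^4 − 1) × 100% ≈ 194.5%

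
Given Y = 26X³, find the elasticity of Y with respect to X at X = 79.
Elasticity = 3

Elasticity = (dY/dX) · (X/Y)

dY/dX = 78·X²
At X = 79: dY/dX = 486798, Y = 12819014

Elasticity = 486798 · (79 / 12819014) = 3

Interpretation: for a small percentage change in X, the percentage change in Y is approximately 3.00 times as large.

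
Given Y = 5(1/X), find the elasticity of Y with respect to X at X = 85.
Elasticity = -1

Elasticity = (dY/dX) · (X/Y)

dY/dX = -5/X²
At X = 85: dY/dX = -1/1445, Y = 1/17

Elasticity = (-1/1445) · (85 / (1/17)) = -1

Interpretation: for a small percentage change in X, the percentage change in Y is approximately -1.00 times as large.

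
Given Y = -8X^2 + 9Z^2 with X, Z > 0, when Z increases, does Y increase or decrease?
Y increases

Taking the partial derivative:
∂Y/∂Z = 18Z

∂Y/∂Z = 18Z > 0 (assuming positive values)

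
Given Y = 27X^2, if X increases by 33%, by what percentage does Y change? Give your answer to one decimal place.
76.9%

For Y = 27X^2:
If X → X(1 + 0.33)
Then Y → Y · (1 + 0.33)^2
     = Y · 1.7689

Percentage change = ((1 + 0.33)^2 − 1) × 100% ≈ 76.9%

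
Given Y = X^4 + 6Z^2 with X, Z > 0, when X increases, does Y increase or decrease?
Y increases

Taking the partial derivative:
∂Y/∂X = 4X^3

∂Y/∂X = 4X^3 > 0 (assuming positive values)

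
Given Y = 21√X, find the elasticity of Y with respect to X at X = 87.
Elasticity = 1/2

Elasticity = (dY/dX) · (X/Y)

dY/dX = 21/(2·√X)
At X = 87: dY/dX = 7·√87/58, Y = 21·√87

Elasticity = (7·√87/58) · (87 / (21·√87)) = 1/2

Interpretation: for a small percentage change in X, the percentage change in Y is approximately 0.50 times as large.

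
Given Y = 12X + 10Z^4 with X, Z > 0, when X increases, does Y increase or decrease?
Y increases

Taking the partial derivative:
∂Y/∂X = 12

∂Y/∂X = 12 > 0 (assuming positive values)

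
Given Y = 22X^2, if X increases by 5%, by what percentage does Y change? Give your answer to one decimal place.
10.3%

For Y = 22X^2:
If X → X(1 + 0.05)
Then Y → Y · (1 + 0.05)^2
     = Y · 1.1025

Percentage change = ((1 + 0.05)^2 − 1) × 100% ≈ 10.3%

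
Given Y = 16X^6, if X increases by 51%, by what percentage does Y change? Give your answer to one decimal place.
1085.4%

For Y = 16X^6:
If X → X(1 + 0.51)
Then Y → Y · (1 + 0.51)^6
     ≈ Y · 11.8539

Percentage change = ((1 + 0.51)^6 − 1) × 100% ≈ 1085.4%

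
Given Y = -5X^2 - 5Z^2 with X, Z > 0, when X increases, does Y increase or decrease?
Y decreases

Taking the partial derivative:
∂Y/∂X = -10X

∂Y/∂X = -10X < 0 (assuming positive values)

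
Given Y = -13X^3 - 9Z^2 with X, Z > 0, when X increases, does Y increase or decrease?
Y decreases

Taking the partial derivative:
∂Y/∂X = -39X^2

∂Y/∂X = -39X^2 < 0 (assuming positive values)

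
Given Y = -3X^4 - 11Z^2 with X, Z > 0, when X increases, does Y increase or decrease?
Y decreases

Taking the partial derivative:
∂Y/∂X = -12X^3

∂Y/∂X = -12X^3 < 0 (assuming positive values)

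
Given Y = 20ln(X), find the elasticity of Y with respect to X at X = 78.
Elasticity = 1/ln(78) ≈ 0.2295

Elasticity = (dY/dX) · (X/Y)

dY/dX = 20/X
At X = 78: dY/dX = 10/39, Y = 20·ln(78)

Elasticity = (10/39) · (78 / (20·ln(78))) = 1/ln(78) ≈ 0.2295

Interpretation: for a small percentage change in X, the percentage change in Y is approximately 0.23 times as large.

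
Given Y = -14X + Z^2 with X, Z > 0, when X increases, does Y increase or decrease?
Y decreases

Taking the partial derivative:
∂Y/∂X = -14

∂Y/∂X = -14 < 0 (assuming positive values)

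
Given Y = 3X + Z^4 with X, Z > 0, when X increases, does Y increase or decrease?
Y increases

Taking the partial derivative:
∂Y/∂X = 3

∂Y/∂X = 3 > 0 (assuming positive values)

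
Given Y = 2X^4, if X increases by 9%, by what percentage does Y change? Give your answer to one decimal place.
41.2%

For Y = 2X^4:
If X → X(1 + 0.09)
Then Y → Y · (1 + 0.09)^4
     ≈ Y · 1.4116

Percentage change = ((1 + 0.09)^4 − 1) × 100% ≈ 41.2%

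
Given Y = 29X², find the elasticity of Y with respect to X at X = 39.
Elasticity = 2

Elasticity = (dY/dX) · (X/Y)

dY/dX = 58·X
At X = 39: dY/dX = 2262, Y = 44109

Elasticity = 2262 · (39 / 44109) = 2

Interpretation: for a small percentage change in X, the percentage change in Y is approximately 2.00 times as large.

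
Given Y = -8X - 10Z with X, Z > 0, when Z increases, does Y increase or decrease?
Y decreases

Taking the partial derivative:
∂Y/∂Z = -10

∂Y/∂Z = -10 < 0 (assuming positive values)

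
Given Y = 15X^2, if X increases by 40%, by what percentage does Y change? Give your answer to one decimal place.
96.0%

For Y = 15X^2:
If X → X(1 + 0.4)
Then Y → Y · (1 + 0.4)^2
     = Y · 1.9600

Percentage change = ((1 + 0.4)^2 − 1) × 100% = 96.0%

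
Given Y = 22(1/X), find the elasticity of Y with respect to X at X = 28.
Elasticity = -1

Elasticity = (dY/dX) · (X/Y)

dY/dX = -22/X²
At X = 28: dY/dX = -11/392, Y = 11/14

Elasticity = (-11/392) · (28 / (11/14)) = -1

Interpretation: for a small percentage change in X, the percentage change in Y is approximately -1.00 times as large.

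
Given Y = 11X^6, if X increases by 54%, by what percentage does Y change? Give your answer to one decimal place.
1233.9%

For Y = 11X^6:
If X → X(1 + 0.54)
Then Y → Y · (1 + 0.54)^6
     ≈ Y · 13.3390

Percentage change = ((1 + 0.54)^6 − 1) × 100% ≈ 1233.9%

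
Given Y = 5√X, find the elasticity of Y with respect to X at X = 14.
Elasticity = 1/2

Elasticity = (dY/dX) · (X/Y)

dY/dX = 5/(2·√X)
At X = 14: dY/dX = 5·√14/28, Y = 5·√14

Elasticity = (5·√14/28) · (14 / (5·√14)) = 1/2

Interpretation: for a small percentage change in X, the percentage change in Y is approximately 0.50 times as large.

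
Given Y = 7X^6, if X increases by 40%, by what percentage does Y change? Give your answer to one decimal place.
653.0%

For Y = 7X^6:
If X → X(1 + 0.4)
Then Y → Y · (1 + 0.4)^6
     ≈ Y · 7.5295

Percentage change = ((1 + 0.4)^6 − 1) × 100% ≈ 653.0%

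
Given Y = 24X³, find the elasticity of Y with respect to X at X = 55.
Elasticity = 3

Elasticity = (dY/dX) · (X/Y)

dY/dX = 72·X²
At X = 55: dY/dX = 217800, Y = 3993000

Elasticity = 217800 · (55 / 3993000) = 3

Interpretation: for a small percentage change in X, the percentage change in Y is approximately 3.00 times as large.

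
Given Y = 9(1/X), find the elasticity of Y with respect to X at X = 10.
Elasticity = -1

Elasticity = (dY/dX) · (X/Y)

dY/dX = -9/X²
At X = 10: dY/dX = -9/100, Y = 9/10

Elasticity = (-9/100) · (10 / (9/10)) = -1

Interpretation: for a small percentage change in X, the percentage change in Y is approximately -1.00 times as large.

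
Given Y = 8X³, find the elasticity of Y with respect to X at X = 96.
Elasticity = 3

Elasticity = (dY/dX) · (X/Y)

dY/dX = 24·X²
At X = 96: dY/dX = 221184, Y = 7077888

Elasticity = 221184 · (96 / 7077888) = 3

Interpretation: for a small percentage change in X, the percentage change in Y is approximately 3.00 times as large.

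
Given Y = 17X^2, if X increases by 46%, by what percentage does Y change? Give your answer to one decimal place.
113.2%

For Y = 17X^2:
If X → X(1 + 0.46)
Then Y → Y · (1 + 0.46)^2
     = Y · 2.1316

Percentage change = ((1 + 0.46)^2 − 1) × 100% ≈ 113.2%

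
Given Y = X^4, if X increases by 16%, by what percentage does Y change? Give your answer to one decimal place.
81.1%

For Y = X^4:
If X → X(1 + 0.16)
Then Y → Y · (1 + 0.16)^4
     ≈ Y · 1.8106

Percentage change = ((1 + 0.16)^4 − 1) × 100% ≈ 81.1%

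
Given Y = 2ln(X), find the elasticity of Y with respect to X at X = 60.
Elasticity = 1/ln(60) ≈ 0.2442

Elasticity = (dY/dX) · (X/Y)

dY/dX = 2/X
At X = 60: dY/dX = 1/30, Y = 2·ln(60)

Elasticity = (1/30) · (60 / (2·ln(60))) = 1/ln(60) ≈ 0.2442

Interpretation: for a small percentage change in X, the percentage change in Y is approximately 0.24 times as large.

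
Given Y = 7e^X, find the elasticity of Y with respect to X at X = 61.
Elasticity = 61

Elasticity = (dY/dX) · (X/Y)

dY/dX = 7·e^X
At X = 61: dY/dX = 7·e^61, Y = 7·e^61

Elasticity = (7·e^61) · (61 / (7·e^61)) = 61

Interpretation: for a small percentage change in X, the percentage change in Y is approximately 61.00 times as large.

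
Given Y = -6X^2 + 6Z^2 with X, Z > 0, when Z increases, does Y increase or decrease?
Y increases

Taking the partial derivative:
∂Y/∂Z = 12Z

∂Y/∂Z = 12Z > 0 (assuming positive values)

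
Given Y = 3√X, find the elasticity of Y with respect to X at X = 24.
Elasticity = 1/2

Elasticity = (dY/dX) · (X/Y)

dY/dX = 3/(2·√X)
At X = 24: dY/dX = √6/8, Y = 6·√6

Elasticity = (√6/8) · (24 / (6·√6)) = 1/2

Interpretation: for a small percentage change in X, the percentage change in Y is approximately 0.50 times as large.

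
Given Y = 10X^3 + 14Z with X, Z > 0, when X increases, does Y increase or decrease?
Y increases

Taking the partial derivative:
∂Y/∂X = 30X^2

∂Y/∂X = 30X^2 > 0 (assuming positive values)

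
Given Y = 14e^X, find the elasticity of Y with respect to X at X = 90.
Elasticity = 90

Elasticity = (dY/dX) · (X/Y)

dY/dX = 14·e^X
At X = 90: dY/dX = 14·e^90, Y = 14·e^90

Elasticity = (14·e^90) · (90 / (14·e^90)) = 90

Interpretation: for a small percentage change in X, the percentage change in Y is approximately 90.00 times as large.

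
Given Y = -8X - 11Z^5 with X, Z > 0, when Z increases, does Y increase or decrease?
Y decreases

Taking the partial derivative:
∂Y/∂Z = -55Z^4

∂Y/∂Z = -55Z^4 < 0 (assuming positive values)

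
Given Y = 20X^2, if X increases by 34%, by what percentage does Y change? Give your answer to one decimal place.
79.6%

For Y = 20X^2:
If X → X(1 + 0.34)
Then Y → Y · (1 + 0.34)^2
     = Y · 1.7956

Percentage change = ((1 + 0.34)^2 − 1) × 100% ≈ 79.6%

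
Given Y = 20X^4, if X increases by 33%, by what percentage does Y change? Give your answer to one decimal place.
212.9%

For Y = 20X^4:
If X → X(1 + 0.33)
Then Y → Y · (1 + 0.33)^4
     ≈ Y · 3.1290

Percentage change = ((1 + 0.33)^4 − 1) × 100% ≈ 212.9%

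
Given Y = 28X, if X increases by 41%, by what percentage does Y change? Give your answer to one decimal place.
41.0%

For Y = 28X:
If X → X(1 + 0.41)
Then Y → Y · (1 + 0.41)^1
     = Y · 1.4100

Percentage change = ((1 + 0.41)^1 − 1) × 100% = 41.0%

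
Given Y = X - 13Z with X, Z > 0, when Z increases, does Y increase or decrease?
Y decreases

Taking the partial derivative:
∂Y/∂Z = -13

∂Y/∂Z = -13 < 0 (assuming positive values)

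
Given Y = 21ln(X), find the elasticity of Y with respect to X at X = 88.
Elasticity = 1/ln(88) ≈ 0.2233

Elasticity = (dY/dX) · (X/Y)

dY/dX = 21/X
At X = 88: dY/dX = 21/88, Y = 21·ln(88)

Elasticity = (21/88) · (88 / (21·ln(88))) = 1/ln(88) ≈ 0.2233

Interpretation: for a small percentage change in X, the percentage change in Y is approximately 0.22 times as large.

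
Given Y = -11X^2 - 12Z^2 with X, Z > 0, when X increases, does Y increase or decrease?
Y decreases

Taking the partial derivative:
∂Y/∂X = -22X

∂Y/∂X = -22X < 0 (assuming positive values)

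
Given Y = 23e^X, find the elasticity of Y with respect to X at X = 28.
Elasticity = 28

Elasticity = (dY/dX) · (X/Y)

dY/dX = 23·e^X
At X = 28: dY/dX = 23·e^28, Y = 23·e^28

Elasticity = (23·e^28) · (28 / (23·e^28)) = 28

Interpretation: for a small percentage change in X, the percentage change in Y is approximately 28.00 times as large.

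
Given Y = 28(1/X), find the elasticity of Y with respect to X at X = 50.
Elasticity = -1

Elasticity = (dY/dX) · (X/Y)

dY/dX = -28/X²
At X = 50: dY/dX = -7/625, Y = 14/25

Elasticity = (-7/625) · (50 / (14/25)) = -1

Interpretation: for a small percentage change in X, the percentage change in Y is approximately -1.00 times as large.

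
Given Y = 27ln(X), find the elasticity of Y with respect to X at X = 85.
Elasticity = 1/ln(85) ≈ 0.2251

Elasticity = (dY/dX) · (X/Y)

dY/dX = 27/X
At X = 85: dY/dX = 27/85, Y = 27·ln(85)

Elasticity = (27/85) · (85 / (27·ln(85))) = 1/ln(85) ≈ 0.2251

Interpretation: for a small percentage change in X, the percentage change in Y is approximately 0.23 times as large.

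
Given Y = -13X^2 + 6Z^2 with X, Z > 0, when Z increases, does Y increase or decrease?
Y increases

Taking the partial derivative:
∂Y/∂Z = 12Z

∂Y/∂Z = 12Z > 0 (assuming positive values)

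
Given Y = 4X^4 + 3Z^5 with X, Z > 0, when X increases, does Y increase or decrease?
Y increases

Taking the partial derivative:
∂Y/∂X = 16X^3

∂Y/∂X = 16X^3 > 0 (assuming positive values)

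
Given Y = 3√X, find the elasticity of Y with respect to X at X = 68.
Elasticity = 1/2

Elasticity = (dY/dX) · (X/Y)

dY/dX = 3/(2·√X)
At X = 68: dY/dX = 3·√17/68, Y = 6·√17

Elasticity = (3·√17/68) · (68 / (6·√17)) = 1/2

Interpretation: for a small percentage change in X, the percentage change in Y is approximately 0.50 times as large.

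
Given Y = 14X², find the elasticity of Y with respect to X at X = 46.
Elasticity = 2

Elasticity = (dY/dX) · (X/Y)

dY/dX = 28·X
At X = 46: dY/dX = 1288, Y = 29624

Elasticity = 1288 · (46 / 29624) = 2

Interpretation: for a small percentage change in X, the percentage change in Y is approximately 2.00 times as large.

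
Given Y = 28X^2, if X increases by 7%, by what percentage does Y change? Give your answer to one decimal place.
14.5%

For Y = 28X^2:
If X → X(1 + 0.07)
Then Y → Y · (1 + 0.07)^2
     = Y · 1.1449

Percentage change = ((1 + 0.07)^2 − 1) × 100% ≈ 14.5%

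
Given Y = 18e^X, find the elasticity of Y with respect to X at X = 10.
Elasticity = 10

Elasticity = (dY/dX) · (X/Y)

dY/dX = 18·e^X
At X = 10: dY/dX = 18·e^10, Y = 18·e^10

Elasticity = (18·e^10) · (10 / (18·e^10)) = 10

Interpretation: for a small percentage change in X, the percentage change in Y is approximately 10.00 times as large.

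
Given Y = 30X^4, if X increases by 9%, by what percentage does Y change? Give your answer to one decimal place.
41.2%

For Y = 30X^4:
If X → X(1 + 0.09)
Then Y → Y · (1 + 0.09)^4
     ≈ Y · 1.4116

Percentage change = ((1 + 0.09)^4 − 1) × 100% ≈ 41.2%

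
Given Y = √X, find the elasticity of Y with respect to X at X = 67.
Elasticity = 1/2

Elasticity = (dY/dX) · (X/Y)

dY/dX = 1/(2·√X)
At X = 67: dY/dX = √67/134, Y = √67

Elasticity = (√67/134) · (67 / (√67)) = 1/2

Interpretation: for a small percentage change in X, the percentage change in Y is approximately 0.50 times as large.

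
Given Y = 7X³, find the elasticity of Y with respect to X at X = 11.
Elasticity = 3

Elasticity = (dY/dX) · (X/Y)

dY/dX = 21·X²
At X = 11: dY/dX = 2541, Y = 9317

Elasticity = 2541 · (11 / 9317) = 3

Interpretation: for a small percentage change in X, the percentage change in Y is approximately 3.00 times as large.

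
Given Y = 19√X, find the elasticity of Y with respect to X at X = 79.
Elasticity = 1/2

Elasticity = (dY/dX) · (X/Y)

dY/dX = 19/(2·√X)
At X = 79: dY/dX = 19·√79/158, Y = 19·√79

Elasticity = (19·√79/158) · (79 / (19·√79)) = 1/2

Interpretation: for a small percentage change in X, the percentage change in Y is approximately 0.50 times as large.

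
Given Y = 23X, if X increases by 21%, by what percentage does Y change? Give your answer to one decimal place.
21.0%

For Y = 23X:
If X → X(1 + 0.21)
Then Y → Y · (1 + 0.21)^1
     = Y · 1.2100

Percentage change = ((1 + 0.21)^1 − 1) × 100% = 21.0%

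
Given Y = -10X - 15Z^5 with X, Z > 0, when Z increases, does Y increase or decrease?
Y decreases

Taking the partial derivative:
∂Y/∂Z = -75Z^4

∂Y/∂Z = -75Z^4 < 0 (assuming positive values)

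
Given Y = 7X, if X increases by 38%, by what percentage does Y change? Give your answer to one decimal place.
38.0%

For Y = 7X:
If X → X(1 + 0.38)
Then Y → Y · (1 + 0.38)^1
     = Y · 1.3800

Percentage change = ((1 + 0.38)^1 − 1) × 100% = 38.0%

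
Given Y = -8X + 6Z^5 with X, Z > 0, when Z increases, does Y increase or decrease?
Y increases

Taking the partial derivative:
∂Y/∂Z = 30Z^4

∂Y/∂Z = 30Z^4 > 0 (assuming positive values)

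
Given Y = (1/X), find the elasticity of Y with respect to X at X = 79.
Elasticity = -1

Elasticity = (dY/dX) · (X/Y)

dY/dX = -1/X²
At X = 79: dY/dX = -1/6241, Y = 1/79

Elasticity = (-1/6241) · (79 / (1/79)) = -1

Interpretation: for a small percentage change in X, the percentage change in Y is approximately -1.00 times as large.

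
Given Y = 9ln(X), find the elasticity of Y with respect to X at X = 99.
Elasticity = 1/ln(99) ≈ 0.2176

Elasticity = (dY/dX) · (X/Y)

dY/dX = 9/X
At X = 99: dY/dX = 1/11, Y = 9·ln(99)

Elasticity = (1/11) · (99 / (9·ln(99))) = 1/ln(99) ≈ 0.2176

Interpretation: for a small percentage change in X, the percentage change in Y is approximately 0.22 times as large.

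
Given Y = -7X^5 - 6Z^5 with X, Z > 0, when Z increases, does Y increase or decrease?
Y decreases

Taking the partial derivative:
∂Y/∂Z = -30Z^4

∂Y/∂Z = -30Z^4 < 0 (assuming positive values)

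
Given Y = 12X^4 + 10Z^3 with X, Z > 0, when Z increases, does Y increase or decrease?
Y increases

Taking the partial derivative:
∂Y/∂Z = 30Z^2

∂Y/∂Z = 30Z^2 > 0 (assuming positive values)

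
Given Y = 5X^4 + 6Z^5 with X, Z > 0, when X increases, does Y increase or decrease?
Y increases

Taking the partial derivative:
∂Y/∂X = 20X^3

∂Y/∂X = 20X^3 > 0 (assuming positive values)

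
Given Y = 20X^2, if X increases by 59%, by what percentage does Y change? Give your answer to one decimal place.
152.8%

For Y = 20X^2:
If X → X(1 + 0.59)
Then Y → Y · (1 + 0.59)^2
     = Y · 2.5281

Percentage change = ((1 + 0.59)^2 − 1) × 100% ≈ 152.8%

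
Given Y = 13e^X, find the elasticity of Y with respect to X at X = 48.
Elasticity = 48

Elasticity = (dY/dX) · (X/Y)

dY/dX = 13·e^X
At X = 48: dY/dX = 13·e^48, Y = 13·e^48

Elasticity = (13·e^48) · (48 / (13·e^48)) = 48

Interpretation: for a small percentage change in X, the percentage change in Y is approximately 48.00 times as large.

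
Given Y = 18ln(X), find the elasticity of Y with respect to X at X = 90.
Elasticity = 1/ln(90) ≈ 0.2222

Elasticity = (dY/dX) · (X/Y)

dY/dX = 18/X
At X = 90: dY/dX = 1/5, Y = 18·ln(90)

Elasticity = (1/5) · (90 / (18·ln(90))) = 1/ln(90) ≈ 0.2222

Interpretation: for a small percentage change in X, the percentage change in Y is approximately 0.22 times as large.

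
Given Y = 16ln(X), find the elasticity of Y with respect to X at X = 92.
Elasticity = 1/ln(92) ≈ 0.2212

Elasticity = (dY/dX) · (X/Y)

dY/dX = 16/X
At X = 92: dY/dX = 4/23, Y = 16·ln(92)

Elasticity = (4/23) · (92 / (16·ln(92))) = 1/ln(92) ≈ 0.2212

Interpretation: for a small percentage change in X, the percentage change in Y is approximately 0.22 times as large.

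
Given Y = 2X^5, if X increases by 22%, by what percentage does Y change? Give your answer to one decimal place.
170.3%

For Y = 2X^5:
If X → X(1 + 0.22)
Then Y → Y · (1 + 0.22)^5
     ≈ Y · 2.7027

Percentage change = ((1 + 0.22)^5 − 1) × 100% ≈ 170.3%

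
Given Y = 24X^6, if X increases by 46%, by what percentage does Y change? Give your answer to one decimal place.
868.5%

For Y = 24X^6:
If X → X(1 + 0.46)
Then Y → Y · (1 + 0.46)^6
     ≈ Y · 9.6854

Percentage change = ((1 + 0.46)^6 − 1) × 100% ≈ 868.5%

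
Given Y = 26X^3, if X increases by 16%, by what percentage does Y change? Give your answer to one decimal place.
56.1%

For Y = 26X^3:
If X → X(1 + 0.16)
Then Y → Y · (1 + 0.16)^3
     ≈ Y · 1.5609

Percentage change = ((1 + 0.16)^3 − 1) × 100% ≈ 56.1%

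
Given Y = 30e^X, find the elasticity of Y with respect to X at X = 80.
Elasticity = 80

Elasticity = (dY/dX) · (X/Y)

dY/dX = 30·e^X
At X = 80: dY/dX = 30·e^80, Y = 30·e^80

Elasticity = (30·e^80) · (80 / (30·e^80)) = 80

Interpretation: for a small percentage change in X, the percentage change in Y is approximately 80.00 times as large.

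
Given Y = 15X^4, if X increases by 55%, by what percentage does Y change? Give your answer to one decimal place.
477.2%

For Y = 15X^4:
If X → X(1 + 0.55)
Then Y → Y · (1 + 0.55)^4
     ≈ Y · 5.7720

Percentage change = ((1 + 0.55)^4 − 1) × 100% ≈ 477.2%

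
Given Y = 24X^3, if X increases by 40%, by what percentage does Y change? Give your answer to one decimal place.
174.4%

For Y = 24X^3:
If X → X(1 + 0.4)
Then Y → Y · (1 + 0.4)^3
     = Y · 2.7440

Percentage change = ((1 + 0.4)^3 − 1) × 100% = 174.4%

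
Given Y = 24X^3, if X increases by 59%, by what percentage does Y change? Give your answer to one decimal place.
302.0%

For Y = 24X^3:
If X → X(1 + 0.59)
Then Y → Y · (1 + 0.59)^3
     ≈ Y · 4.0197

Percentage change = ((1 + 0.59)^3 − 1) × 100% ≈ 302.0%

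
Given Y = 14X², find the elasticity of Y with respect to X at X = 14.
Elasticity = 2

Elasticity = (dY/dX) · (X/Y)

dY/dX = 28·X
At X = 14: dY/dX = 392, Y = 2744

Elasticity = 392 · (14 / 2744) = 2

Interpretation: for a small percentage change in X, the percentage change in Y is approximately 2.00 times as large.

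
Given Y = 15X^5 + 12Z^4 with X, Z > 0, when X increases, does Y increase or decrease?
Y increases

Taking the partial derivative:
∂Y/∂X = 75X^4

∂Y/∂X = 75X^4 > 0 (assuming positive values)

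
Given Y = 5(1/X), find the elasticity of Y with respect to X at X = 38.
Elasticity = -1

Elasticity = (dY/dX) · (X/Y)

dY/dX = -5/X²
At X = 38: dY/dX = -5/1444, Y = 5/38

Elasticity = (-5/1444) · (38 / (5/38)) = -1

Interpretation: for a small percentage change in X, the percentage change in Y is approximately -1.00 times as large.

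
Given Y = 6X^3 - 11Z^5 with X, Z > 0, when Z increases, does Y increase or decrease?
Y decreases

Taking the partial derivative:
∂Y/∂Z = -55Z^4

∂Y/∂Z = -55Z^4 < 0 (assuming positive values)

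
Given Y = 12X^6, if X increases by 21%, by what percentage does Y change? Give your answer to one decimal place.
213.8%

For Y = 12X^6:
If X → X(1 + 0.21)
Then Y → Y · (1 + 0.21)^6
     ≈ Y · 3.1384

Percentage change = ((1 + 0.21)^6 − 1) × 100% ≈ 213.8%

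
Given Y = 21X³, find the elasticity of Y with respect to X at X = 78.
Elasticity = 3

Elasticity = (dY/dX) · (X/Y)

dY/dX = 63·X²
At X = 78: dY/dX = 383292, Y = 9965592

Elasticity = 383292 · (78 / 9965592) = 3

Interpretation: for a small percentage change in X, the percentage change in Y is approximately 3.00 times as large.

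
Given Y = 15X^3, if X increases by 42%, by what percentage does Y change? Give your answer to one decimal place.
186.3%

For Y = 15X^3:
If X → X(1 + 0.42)
Then Y → Y · (1 + 0.42)^3
     ≈ Y · 2.8633

Percentage change = ((1 + 0.42)^3 − 1) × 100% ≈ 186.3%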